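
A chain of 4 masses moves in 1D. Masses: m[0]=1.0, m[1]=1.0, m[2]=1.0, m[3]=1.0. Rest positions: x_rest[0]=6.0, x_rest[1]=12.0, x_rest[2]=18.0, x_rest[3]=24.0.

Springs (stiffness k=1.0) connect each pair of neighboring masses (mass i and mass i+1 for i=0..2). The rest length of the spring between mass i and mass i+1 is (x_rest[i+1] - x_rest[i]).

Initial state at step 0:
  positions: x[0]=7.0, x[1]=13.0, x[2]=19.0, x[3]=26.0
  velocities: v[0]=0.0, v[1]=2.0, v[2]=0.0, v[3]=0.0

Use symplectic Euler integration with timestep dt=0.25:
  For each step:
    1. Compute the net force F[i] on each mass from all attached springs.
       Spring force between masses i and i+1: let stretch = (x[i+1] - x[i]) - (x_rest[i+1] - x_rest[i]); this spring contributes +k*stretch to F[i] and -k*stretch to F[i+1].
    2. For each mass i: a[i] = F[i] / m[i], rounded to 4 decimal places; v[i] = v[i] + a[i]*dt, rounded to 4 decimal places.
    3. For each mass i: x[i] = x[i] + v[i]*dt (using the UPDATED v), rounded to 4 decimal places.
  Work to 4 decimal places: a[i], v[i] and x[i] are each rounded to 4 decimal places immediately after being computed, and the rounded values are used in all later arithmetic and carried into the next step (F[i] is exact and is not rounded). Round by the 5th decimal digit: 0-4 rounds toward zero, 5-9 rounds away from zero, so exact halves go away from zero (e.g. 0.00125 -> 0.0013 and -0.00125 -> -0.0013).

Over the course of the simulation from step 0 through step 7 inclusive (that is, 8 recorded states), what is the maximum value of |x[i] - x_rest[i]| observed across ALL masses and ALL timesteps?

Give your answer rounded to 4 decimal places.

Step 0: x=[7.0000 13.0000 19.0000 26.0000] v=[0.0000 2.0000 0.0000 0.0000]
Step 1: x=[7.0000 13.5000 19.0625 25.9375] v=[0.0000 2.0000 0.2500 -0.2500]
Step 2: x=[7.0313 13.9414 19.2070 25.8203] v=[0.1250 1.7656 0.5781 -0.4688]
Step 3: x=[7.1194 14.2800 19.4358 25.6648] v=[0.3525 1.3545 0.9150 -0.6221]
Step 4: x=[7.2801 14.4933 19.7316 25.4950] v=[0.6427 0.8533 1.1833 -0.6794]
Step 5: x=[7.5166 14.5832 20.0603 25.3399] v=[0.9460 0.3596 1.3146 -0.6203]
Step 6: x=[7.8198 14.5738 20.3766 25.2299] v=[1.2127 -0.0378 1.2652 -0.4402]
Step 7: x=[8.1701 14.5049 20.6336 25.1915] v=[1.4012 -0.2756 1.0278 -0.1535]
Max displacement = 2.6336

Answer: 2.6336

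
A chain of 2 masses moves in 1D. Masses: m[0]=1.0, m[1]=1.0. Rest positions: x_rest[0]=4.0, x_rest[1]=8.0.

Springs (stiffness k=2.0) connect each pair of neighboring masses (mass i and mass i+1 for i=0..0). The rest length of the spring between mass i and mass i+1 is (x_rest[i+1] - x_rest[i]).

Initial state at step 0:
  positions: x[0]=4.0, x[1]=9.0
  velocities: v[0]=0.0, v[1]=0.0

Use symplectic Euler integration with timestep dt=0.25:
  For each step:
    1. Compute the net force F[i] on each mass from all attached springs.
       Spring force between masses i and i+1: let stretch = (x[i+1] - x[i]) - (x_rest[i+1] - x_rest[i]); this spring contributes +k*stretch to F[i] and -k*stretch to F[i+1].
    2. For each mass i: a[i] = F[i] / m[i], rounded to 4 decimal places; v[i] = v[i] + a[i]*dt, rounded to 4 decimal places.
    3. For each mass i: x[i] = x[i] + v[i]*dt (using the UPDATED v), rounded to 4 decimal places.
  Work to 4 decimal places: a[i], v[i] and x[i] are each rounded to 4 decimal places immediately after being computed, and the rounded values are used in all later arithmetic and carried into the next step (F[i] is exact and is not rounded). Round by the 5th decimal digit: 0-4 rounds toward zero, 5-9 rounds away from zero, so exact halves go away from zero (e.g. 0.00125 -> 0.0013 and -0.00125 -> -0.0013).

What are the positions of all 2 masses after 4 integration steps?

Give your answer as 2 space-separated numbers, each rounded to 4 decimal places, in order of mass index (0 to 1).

Step 0: x=[4.0000 9.0000] v=[0.0000 0.0000]
Step 1: x=[4.1250 8.8750] v=[0.5000 -0.5000]
Step 2: x=[4.3438 8.6563] v=[0.8750 -0.8750]
Step 3: x=[4.6016 8.3985] v=[1.0313 -1.0313]
Step 4: x=[4.8341 8.1661] v=[0.9298 -0.9298]

Answer: 4.8341 8.1661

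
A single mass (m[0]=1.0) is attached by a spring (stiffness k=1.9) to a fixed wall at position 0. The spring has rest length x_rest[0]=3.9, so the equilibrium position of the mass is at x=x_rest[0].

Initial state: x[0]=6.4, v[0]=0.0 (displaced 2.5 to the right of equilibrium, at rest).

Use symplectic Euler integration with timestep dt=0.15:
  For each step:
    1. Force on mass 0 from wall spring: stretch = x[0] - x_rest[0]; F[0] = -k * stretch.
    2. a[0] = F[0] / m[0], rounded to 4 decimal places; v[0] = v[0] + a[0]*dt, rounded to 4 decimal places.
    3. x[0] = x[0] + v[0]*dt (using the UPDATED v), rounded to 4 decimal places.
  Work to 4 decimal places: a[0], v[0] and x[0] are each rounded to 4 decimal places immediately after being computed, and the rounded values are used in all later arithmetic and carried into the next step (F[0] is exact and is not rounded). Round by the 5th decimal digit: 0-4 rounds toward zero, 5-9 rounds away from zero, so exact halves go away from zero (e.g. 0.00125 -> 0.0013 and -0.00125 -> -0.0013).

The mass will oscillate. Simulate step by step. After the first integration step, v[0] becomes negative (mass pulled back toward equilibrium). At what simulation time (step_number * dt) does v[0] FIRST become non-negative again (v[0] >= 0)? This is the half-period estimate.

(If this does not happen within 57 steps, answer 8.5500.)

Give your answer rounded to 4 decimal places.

Answer: 2.4000

Derivation:
Step 0: x=[6.4000] v=[0.0000]
Step 1: x=[6.2931] v=[-0.7125]
Step 2: x=[6.0839] v=[-1.3945]
Step 3: x=[5.7814] v=[-2.0169]
Step 4: x=[5.3984] v=[-2.5531]
Step 5: x=[4.9514] v=[-2.9802]
Step 6: x=[4.4594] v=[-3.2799]
Step 7: x=[3.9435] v=[-3.4393]
Step 8: x=[3.4257] v=[-3.4517]
Step 9: x=[2.9282] v=[-3.3165]
Step 10: x=[2.4723] v=[-3.0395]
Step 11: x=[2.0774] v=[-2.6326]
Step 12: x=[1.7604] v=[-2.1132]
Step 13: x=[1.5349] v=[-1.5034]
Step 14: x=[1.4105] v=[-0.8293]
Step 15: x=[1.3925] v=[-0.1198]
Step 16: x=[1.4817] v=[0.5948]
First v>=0 after going negative at step 16, time=2.4000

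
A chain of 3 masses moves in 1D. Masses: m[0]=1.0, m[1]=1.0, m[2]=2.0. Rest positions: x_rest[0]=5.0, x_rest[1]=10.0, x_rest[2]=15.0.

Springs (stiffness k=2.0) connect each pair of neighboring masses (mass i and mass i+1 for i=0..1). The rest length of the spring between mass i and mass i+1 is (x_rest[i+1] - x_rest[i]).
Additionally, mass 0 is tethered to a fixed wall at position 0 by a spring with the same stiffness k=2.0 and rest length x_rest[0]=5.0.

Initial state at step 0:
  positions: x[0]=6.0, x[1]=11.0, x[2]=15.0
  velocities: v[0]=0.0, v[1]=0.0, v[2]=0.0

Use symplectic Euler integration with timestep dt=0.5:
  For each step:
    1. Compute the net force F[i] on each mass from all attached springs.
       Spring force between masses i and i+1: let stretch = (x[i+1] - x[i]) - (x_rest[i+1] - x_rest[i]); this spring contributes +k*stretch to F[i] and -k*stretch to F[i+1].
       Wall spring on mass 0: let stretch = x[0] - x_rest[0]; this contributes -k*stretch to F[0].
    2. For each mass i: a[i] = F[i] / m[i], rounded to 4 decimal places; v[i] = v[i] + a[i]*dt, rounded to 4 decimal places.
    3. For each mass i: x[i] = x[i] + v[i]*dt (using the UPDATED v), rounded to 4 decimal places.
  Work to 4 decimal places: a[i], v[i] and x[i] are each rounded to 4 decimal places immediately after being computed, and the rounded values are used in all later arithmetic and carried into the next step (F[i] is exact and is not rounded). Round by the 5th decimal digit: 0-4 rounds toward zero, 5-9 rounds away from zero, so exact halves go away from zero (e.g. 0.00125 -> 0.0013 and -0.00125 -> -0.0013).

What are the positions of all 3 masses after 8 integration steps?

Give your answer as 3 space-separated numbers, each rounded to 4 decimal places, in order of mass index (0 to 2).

Answer: 5.6207 10.3886 14.4177

Derivation:
Step 0: x=[6.0000 11.0000 15.0000] v=[0.0000 0.0000 0.0000]
Step 1: x=[5.5000 10.5000 15.2500] v=[-1.0000 -1.0000 0.5000]
Step 2: x=[4.7500 9.8750 15.5625] v=[-1.5000 -1.2500 0.6250]
Step 3: x=[4.1875 9.5313 15.7032] v=[-1.1250 -0.6875 0.2813]
Step 4: x=[4.2032 9.6016 15.5509] v=[0.0313 0.1406 -0.3047]
Step 5: x=[4.8165 9.9474 15.1612] v=[1.2265 0.6915 -0.7794]
Step 6: x=[5.5870 10.3346 14.7181] v=[1.5409 0.7744 -0.8863]
Step 7: x=[5.9378 10.5398 14.4291] v=[0.7015 0.4103 -0.5781]
Step 8: x=[5.6207 10.3886 14.4177] v=[-0.6343 -0.3024 -0.0228]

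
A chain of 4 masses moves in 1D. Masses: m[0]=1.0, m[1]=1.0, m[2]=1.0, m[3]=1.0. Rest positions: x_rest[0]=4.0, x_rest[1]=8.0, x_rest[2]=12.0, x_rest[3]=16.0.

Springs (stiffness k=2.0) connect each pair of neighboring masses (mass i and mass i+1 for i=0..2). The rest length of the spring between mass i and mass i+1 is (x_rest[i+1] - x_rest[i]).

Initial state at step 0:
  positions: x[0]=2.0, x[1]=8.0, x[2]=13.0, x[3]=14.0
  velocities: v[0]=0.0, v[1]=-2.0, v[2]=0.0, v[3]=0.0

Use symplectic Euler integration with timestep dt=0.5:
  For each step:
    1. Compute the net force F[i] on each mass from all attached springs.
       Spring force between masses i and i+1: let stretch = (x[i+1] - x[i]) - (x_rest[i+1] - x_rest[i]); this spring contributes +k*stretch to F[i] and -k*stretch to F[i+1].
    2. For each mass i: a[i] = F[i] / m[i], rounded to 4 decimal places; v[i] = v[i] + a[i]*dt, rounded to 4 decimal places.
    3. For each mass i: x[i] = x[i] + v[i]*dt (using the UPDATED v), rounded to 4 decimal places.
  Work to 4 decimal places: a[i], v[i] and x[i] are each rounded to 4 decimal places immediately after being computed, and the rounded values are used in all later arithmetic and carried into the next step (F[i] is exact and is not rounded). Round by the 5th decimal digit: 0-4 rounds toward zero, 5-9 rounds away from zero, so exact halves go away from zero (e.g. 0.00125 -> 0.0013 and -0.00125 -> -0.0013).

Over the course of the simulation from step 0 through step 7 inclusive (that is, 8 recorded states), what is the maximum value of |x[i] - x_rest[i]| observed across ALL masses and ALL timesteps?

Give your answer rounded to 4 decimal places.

Answer: 3.6875

Derivation:
Step 0: x=[2.0000 8.0000 13.0000 14.0000] v=[0.0000 -2.0000 0.0000 0.0000]
Step 1: x=[3.0000 6.5000 11.0000 15.5000] v=[2.0000 -3.0000 -4.0000 3.0000]
Step 2: x=[3.7500 5.5000 9.0000 16.7500] v=[1.5000 -2.0000 -4.0000 2.5000]
Step 3: x=[3.3750 5.3750 9.1250 16.1250] v=[-0.7500 -0.2500 0.2500 -1.2500]
Step 4: x=[2.0000 6.1250 10.8750 14.0000] v=[-2.7500 1.5000 3.5000 -4.2500]
Step 5: x=[0.6875 7.1875 11.8125 12.3125] v=[-2.6250 2.1250 1.8750 -3.3750]
Step 6: x=[0.6250 7.3125 10.6875 12.3750] v=[-0.1250 0.2500 -2.2500 0.1250]
Step 7: x=[1.9063 5.7813 8.7188 13.5938] v=[2.5625 -3.0625 -3.9375 2.4375]
Max displacement = 3.6875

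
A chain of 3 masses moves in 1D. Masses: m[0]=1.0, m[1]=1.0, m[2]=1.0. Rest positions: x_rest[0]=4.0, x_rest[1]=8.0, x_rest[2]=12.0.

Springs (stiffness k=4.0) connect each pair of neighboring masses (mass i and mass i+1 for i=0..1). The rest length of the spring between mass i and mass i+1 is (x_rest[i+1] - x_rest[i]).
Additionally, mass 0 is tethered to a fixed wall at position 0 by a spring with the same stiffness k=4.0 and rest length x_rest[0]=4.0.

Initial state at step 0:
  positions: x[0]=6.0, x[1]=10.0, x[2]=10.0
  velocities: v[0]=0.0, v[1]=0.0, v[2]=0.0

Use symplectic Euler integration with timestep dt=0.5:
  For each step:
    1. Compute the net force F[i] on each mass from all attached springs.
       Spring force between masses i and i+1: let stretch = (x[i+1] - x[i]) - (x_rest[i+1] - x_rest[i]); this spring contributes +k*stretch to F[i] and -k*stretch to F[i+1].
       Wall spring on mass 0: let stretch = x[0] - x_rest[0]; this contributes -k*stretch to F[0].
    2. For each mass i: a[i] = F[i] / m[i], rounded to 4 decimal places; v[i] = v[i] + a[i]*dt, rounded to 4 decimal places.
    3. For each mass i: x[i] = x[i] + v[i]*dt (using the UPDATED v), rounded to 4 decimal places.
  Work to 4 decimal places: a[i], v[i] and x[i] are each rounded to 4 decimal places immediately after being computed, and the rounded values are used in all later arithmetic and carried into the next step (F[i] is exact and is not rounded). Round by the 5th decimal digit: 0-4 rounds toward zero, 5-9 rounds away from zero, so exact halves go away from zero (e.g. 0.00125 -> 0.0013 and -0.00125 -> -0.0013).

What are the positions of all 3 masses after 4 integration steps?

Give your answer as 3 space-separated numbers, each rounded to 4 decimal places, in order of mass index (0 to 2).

Answer: 8.0000 8.0000 10.0000

Derivation:
Step 0: x=[6.0000 10.0000 10.0000] v=[0.0000 0.0000 0.0000]
Step 1: x=[4.0000 6.0000 14.0000] v=[-4.0000 -8.0000 8.0000]
Step 2: x=[0.0000 8.0000 14.0000] v=[-8.0000 4.0000 0.0000]
Step 3: x=[4.0000 8.0000 12.0000] v=[8.0000 0.0000 -4.0000]
Step 4: x=[8.0000 8.0000 10.0000] v=[8.0000 0.0000 -4.0000]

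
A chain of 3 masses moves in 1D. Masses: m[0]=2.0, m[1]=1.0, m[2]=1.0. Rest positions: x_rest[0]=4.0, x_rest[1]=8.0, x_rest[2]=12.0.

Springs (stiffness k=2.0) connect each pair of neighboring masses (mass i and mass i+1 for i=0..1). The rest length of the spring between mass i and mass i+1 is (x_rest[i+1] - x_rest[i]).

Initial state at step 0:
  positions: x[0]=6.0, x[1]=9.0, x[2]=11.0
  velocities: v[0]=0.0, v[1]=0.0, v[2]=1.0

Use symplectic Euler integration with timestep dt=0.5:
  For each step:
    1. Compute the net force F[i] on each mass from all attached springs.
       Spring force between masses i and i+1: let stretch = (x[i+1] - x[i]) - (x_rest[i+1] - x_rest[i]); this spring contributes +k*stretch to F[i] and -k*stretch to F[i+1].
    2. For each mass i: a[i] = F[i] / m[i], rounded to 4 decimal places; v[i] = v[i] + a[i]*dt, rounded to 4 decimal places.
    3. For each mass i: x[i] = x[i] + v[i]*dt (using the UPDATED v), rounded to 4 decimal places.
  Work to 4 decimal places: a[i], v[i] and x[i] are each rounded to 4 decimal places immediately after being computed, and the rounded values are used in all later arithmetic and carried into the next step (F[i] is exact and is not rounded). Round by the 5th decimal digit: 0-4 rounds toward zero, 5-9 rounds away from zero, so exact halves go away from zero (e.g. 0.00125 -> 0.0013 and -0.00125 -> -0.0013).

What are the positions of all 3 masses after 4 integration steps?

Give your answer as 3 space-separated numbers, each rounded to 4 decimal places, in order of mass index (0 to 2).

Answer: 4.0899 10.7422 15.0782

Derivation:
Step 0: x=[6.0000 9.0000 11.0000] v=[0.0000 0.0000 1.0000]
Step 1: x=[5.7500 8.5000 12.5000] v=[-0.5000 -1.0000 3.0000]
Step 2: x=[5.1875 8.6250 14.0000] v=[-1.1250 0.2500 3.0000]
Step 3: x=[4.4844 9.7188 14.8125] v=[-1.4063 2.1875 1.6250]
Step 4: x=[4.0899 10.7422 15.0782] v=[-0.7891 2.0468 0.5313]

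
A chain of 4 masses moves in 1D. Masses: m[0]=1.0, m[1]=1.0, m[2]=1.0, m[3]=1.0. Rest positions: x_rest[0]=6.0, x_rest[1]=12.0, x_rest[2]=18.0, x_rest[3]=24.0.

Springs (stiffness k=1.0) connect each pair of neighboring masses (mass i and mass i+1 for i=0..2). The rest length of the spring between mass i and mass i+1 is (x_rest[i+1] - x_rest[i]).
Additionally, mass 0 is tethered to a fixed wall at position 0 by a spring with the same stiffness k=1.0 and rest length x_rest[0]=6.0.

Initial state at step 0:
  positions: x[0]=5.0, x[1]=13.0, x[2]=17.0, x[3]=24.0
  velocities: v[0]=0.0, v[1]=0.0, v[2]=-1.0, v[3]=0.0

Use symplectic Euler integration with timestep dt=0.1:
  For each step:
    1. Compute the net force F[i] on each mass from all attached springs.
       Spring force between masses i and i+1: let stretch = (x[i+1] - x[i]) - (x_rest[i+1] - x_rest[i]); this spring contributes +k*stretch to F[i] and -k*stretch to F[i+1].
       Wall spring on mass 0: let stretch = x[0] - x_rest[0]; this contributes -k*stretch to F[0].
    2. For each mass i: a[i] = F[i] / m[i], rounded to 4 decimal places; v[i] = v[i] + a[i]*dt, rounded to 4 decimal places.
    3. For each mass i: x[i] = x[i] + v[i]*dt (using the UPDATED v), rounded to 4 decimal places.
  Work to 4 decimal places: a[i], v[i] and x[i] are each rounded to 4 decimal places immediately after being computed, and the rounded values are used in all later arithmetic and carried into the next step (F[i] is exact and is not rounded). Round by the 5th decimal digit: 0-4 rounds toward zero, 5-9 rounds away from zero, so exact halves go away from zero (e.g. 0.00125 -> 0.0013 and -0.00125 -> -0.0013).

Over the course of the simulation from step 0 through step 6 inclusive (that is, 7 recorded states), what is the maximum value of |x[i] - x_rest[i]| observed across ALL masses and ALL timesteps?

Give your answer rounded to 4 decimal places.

Answer: 1.1175

Derivation:
Step 0: x=[5.0000 13.0000 17.0000 24.0000] v=[0.0000 0.0000 -1.0000 0.0000]
Step 1: x=[5.0300 12.9600 16.9300 23.9900] v=[0.3000 -0.4000 -0.7000 -0.1000]
Step 2: x=[5.0890 12.8804 16.8909 23.9694] v=[0.5900 -0.7960 -0.3910 -0.2060]
Step 3: x=[5.1750 12.7630 16.8825 23.9380] v=[0.8602 -1.1741 -0.0842 -0.3139]
Step 4: x=[5.2852 12.6109 16.9034 23.8961] v=[1.1015 -1.5210 0.2094 -0.4195]
Step 5: x=[5.4158 12.4285 16.9513 23.8442] v=[1.3056 -1.8243 0.4794 -0.5188]
Step 6: x=[5.5623 12.2212 17.0229 23.7834] v=[1.4653 -2.0733 0.7164 -0.6081]
Max displacement = 1.1175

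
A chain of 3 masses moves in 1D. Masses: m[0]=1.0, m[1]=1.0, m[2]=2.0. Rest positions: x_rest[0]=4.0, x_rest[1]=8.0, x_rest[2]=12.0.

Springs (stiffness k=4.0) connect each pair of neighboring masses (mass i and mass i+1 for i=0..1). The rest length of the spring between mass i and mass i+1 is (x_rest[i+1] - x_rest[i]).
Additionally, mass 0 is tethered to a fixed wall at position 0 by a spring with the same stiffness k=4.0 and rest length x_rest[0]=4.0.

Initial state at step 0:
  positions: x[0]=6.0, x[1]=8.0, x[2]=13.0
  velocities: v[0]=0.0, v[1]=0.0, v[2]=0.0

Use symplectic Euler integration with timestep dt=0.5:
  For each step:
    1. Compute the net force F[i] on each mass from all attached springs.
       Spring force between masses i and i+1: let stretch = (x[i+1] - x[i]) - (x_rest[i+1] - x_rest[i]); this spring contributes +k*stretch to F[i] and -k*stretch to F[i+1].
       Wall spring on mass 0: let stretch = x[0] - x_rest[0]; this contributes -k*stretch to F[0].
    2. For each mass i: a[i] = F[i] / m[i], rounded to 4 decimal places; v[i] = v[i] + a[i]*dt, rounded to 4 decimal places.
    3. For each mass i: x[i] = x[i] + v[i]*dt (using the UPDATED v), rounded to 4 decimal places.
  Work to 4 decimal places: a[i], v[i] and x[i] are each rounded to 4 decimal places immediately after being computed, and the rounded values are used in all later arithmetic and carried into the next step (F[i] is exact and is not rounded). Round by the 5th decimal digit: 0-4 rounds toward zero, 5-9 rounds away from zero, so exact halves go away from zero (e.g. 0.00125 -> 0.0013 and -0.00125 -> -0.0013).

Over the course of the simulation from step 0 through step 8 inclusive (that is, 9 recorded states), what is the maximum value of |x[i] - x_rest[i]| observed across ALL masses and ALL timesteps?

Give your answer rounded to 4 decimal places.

Step 0: x=[6.0000 8.0000 13.0000] v=[0.0000 0.0000 0.0000]
Step 1: x=[2.0000 11.0000 12.5000] v=[-8.0000 6.0000 -1.0000]
Step 2: x=[5.0000 6.5000 13.2500] v=[6.0000 -9.0000 1.5000]
Step 3: x=[4.5000 7.2500 12.6250] v=[-1.0000 1.5000 -1.2500]
Step 4: x=[2.2500 10.6250 11.3125] v=[-4.5000 6.7500 -2.6250]
Step 5: x=[6.1250 6.3125 11.6563] v=[7.7500 -8.6250 0.6875]
Step 6: x=[4.0625 7.1563 11.3282] v=[-4.1250 1.6876 -0.6563]
Step 7: x=[1.0313 9.0782 10.9141] v=[-6.0624 3.8438 -0.8282]
Step 8: x=[5.0157 4.7891 11.5821] v=[7.9688 -8.5782 1.3359]
Max displacement = 3.2109

Answer: 3.2109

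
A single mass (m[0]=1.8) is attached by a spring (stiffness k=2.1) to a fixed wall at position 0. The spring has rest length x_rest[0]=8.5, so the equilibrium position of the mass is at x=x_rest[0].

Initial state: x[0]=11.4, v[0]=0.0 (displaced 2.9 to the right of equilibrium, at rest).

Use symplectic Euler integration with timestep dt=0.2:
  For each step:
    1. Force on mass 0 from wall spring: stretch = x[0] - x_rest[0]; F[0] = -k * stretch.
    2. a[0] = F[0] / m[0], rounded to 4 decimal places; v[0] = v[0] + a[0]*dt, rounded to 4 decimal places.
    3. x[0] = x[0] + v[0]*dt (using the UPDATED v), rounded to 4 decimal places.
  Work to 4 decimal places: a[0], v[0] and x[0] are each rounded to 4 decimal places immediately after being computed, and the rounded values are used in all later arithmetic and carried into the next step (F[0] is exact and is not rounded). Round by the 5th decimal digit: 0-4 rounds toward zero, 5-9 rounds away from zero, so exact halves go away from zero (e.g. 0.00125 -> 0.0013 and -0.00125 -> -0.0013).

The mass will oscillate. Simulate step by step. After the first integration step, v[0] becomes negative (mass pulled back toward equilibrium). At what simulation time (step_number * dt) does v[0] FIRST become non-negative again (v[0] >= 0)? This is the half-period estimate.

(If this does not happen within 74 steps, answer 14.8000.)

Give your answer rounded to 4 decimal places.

Step 0: x=[11.4000] v=[0.0000]
Step 1: x=[11.2647] v=[-0.6767]
Step 2: x=[11.0003] v=[-1.3218]
Step 3: x=[10.6193] v=[-1.9052]
Step 4: x=[10.1394] v=[-2.3997]
Step 5: x=[9.5830] v=[-2.7822]
Step 6: x=[8.9760] v=[-3.0349]
Step 7: x=[8.3468] v=[-3.1460]
Step 8: x=[7.7247] v=[-3.1103]
Step 9: x=[7.1388] v=[-2.9294]
Step 10: x=[6.6164] v=[-2.6118]
Step 11: x=[6.1819] v=[-2.1723]
Step 12: x=[5.8556] v=[-1.6314]
Step 13: x=[5.6527] v=[-1.0144]
Step 14: x=[5.5827] v=[-0.3500]
Step 15: x=[5.6488] v=[0.3307]
First v>=0 after going negative at step 15, time=3.0000

Answer: 3.0000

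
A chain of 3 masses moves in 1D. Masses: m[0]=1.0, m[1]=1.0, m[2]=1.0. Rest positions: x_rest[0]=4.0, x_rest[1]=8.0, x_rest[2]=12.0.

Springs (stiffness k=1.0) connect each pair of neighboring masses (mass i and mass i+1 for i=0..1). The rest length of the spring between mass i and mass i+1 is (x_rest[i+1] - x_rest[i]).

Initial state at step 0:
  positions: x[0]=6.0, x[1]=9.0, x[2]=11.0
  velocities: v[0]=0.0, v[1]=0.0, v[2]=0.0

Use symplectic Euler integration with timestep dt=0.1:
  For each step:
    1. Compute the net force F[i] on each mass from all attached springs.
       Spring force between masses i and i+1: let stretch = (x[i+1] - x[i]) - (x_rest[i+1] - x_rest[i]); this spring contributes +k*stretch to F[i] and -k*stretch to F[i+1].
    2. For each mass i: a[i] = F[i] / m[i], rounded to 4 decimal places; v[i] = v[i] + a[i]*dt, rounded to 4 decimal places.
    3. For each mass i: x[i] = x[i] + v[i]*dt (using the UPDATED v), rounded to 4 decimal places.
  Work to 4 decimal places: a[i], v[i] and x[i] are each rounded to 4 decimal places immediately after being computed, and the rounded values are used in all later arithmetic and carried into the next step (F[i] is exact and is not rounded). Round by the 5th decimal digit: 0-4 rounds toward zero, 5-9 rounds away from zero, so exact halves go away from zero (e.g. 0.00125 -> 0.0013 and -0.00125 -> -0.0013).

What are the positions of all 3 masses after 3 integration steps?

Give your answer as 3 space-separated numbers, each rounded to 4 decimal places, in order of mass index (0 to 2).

Answer: 5.9400 8.9415 11.1185

Derivation:
Step 0: x=[6.0000 9.0000 11.0000] v=[0.0000 0.0000 0.0000]
Step 1: x=[5.9900 8.9900 11.0200] v=[-0.1000 -0.1000 0.2000]
Step 2: x=[5.9700 8.9703 11.0597] v=[-0.2000 -0.1970 0.3970]
Step 3: x=[5.9400 8.9415 11.1185] v=[-0.3000 -0.2881 0.5881]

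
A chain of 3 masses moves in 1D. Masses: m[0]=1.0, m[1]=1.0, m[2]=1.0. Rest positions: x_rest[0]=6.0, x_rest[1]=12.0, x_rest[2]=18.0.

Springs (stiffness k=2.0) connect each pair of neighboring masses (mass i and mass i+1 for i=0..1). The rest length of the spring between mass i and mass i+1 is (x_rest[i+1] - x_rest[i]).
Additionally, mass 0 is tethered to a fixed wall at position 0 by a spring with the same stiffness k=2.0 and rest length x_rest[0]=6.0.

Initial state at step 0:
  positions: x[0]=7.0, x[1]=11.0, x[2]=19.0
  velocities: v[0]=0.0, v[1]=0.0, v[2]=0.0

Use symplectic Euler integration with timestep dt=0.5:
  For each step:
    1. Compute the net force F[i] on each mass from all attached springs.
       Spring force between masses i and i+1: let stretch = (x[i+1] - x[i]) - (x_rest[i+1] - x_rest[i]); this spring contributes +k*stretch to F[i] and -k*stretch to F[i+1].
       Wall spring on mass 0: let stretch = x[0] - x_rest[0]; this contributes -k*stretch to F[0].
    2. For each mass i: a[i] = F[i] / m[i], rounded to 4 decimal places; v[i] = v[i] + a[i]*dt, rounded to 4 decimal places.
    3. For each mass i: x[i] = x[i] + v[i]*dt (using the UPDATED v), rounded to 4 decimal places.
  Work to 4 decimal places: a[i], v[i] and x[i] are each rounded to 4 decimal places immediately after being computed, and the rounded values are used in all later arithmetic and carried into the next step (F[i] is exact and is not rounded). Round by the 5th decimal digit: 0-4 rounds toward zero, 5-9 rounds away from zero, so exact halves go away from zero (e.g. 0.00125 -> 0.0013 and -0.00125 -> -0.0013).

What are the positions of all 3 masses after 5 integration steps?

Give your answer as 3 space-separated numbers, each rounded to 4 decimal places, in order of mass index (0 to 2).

Answer: 6.2500 11.5313 18.1563

Derivation:
Step 0: x=[7.0000 11.0000 19.0000] v=[0.0000 0.0000 0.0000]
Step 1: x=[5.5000 13.0000 18.0000] v=[-3.0000 4.0000 -2.0000]
Step 2: x=[5.0000 13.7500 17.5000] v=[-1.0000 1.5000 -1.0000]
Step 3: x=[6.3750 12.0000 18.1250] v=[2.7500 -3.5000 1.2500]
Step 4: x=[7.3750 10.5000 18.6875] v=[2.0000 -3.0000 1.1250]
Step 5: x=[6.2500 11.5313 18.1563] v=[-2.2500 2.0625 -1.0625]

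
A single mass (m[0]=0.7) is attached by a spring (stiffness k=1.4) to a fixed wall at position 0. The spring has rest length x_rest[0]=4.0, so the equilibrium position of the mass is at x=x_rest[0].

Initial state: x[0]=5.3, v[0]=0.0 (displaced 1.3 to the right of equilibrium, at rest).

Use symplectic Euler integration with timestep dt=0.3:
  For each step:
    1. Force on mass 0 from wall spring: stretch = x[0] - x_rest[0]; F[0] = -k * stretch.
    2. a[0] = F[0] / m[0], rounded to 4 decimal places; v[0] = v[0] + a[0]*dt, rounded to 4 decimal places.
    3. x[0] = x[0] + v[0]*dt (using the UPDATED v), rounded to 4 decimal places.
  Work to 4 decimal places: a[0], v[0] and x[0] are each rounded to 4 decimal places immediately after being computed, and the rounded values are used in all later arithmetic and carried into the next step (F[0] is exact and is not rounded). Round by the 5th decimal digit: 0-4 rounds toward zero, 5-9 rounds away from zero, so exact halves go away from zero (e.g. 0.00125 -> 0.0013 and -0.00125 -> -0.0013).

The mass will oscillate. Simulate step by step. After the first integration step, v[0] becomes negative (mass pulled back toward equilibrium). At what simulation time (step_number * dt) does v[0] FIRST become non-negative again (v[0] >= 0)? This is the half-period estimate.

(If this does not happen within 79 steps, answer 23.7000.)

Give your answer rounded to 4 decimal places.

Answer: 2.4000

Derivation:
Step 0: x=[5.3000] v=[0.0000]
Step 1: x=[5.0660] v=[-0.7800]
Step 2: x=[4.6401] v=[-1.4196]
Step 3: x=[4.0990] v=[-1.8037]
Step 4: x=[3.5401] v=[-1.8631]
Step 5: x=[3.0639] v=[-1.5872]
Step 6: x=[2.7563] v=[-1.0255]
Step 7: x=[2.6725] v=[-0.2793]
Step 8: x=[2.8277] v=[0.5172]
First v>=0 after going negative at step 8, time=2.4000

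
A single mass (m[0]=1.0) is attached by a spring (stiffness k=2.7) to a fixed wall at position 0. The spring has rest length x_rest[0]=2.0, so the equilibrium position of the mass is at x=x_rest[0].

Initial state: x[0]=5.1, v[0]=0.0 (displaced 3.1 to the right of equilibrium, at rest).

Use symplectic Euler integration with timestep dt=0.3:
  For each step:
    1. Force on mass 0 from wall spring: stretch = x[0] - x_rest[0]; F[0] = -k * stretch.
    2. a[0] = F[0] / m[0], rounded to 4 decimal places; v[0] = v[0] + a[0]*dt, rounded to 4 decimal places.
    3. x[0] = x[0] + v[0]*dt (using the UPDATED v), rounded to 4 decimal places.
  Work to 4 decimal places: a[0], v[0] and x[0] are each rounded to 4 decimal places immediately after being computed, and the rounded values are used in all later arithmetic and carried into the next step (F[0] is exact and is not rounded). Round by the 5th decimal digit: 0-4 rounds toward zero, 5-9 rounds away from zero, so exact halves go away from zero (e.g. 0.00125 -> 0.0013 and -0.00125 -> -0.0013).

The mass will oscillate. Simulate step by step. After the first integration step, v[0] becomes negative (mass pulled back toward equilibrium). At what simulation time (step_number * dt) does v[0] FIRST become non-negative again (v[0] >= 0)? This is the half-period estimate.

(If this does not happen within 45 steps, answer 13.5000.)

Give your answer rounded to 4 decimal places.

Answer: 2.1000

Derivation:
Step 0: x=[5.1000] v=[0.0000]
Step 1: x=[4.3467] v=[-2.5110]
Step 2: x=[3.0232] v=[-4.4118]
Step 3: x=[1.4510] v=[-5.2406]
Step 4: x=[0.0122] v=[-4.7959]
Step 5: x=[-0.9435] v=[-3.1858]
Step 6: x=[-1.1840] v=[-0.8016]
Step 7: x=[-0.6508] v=[1.7774]
First v>=0 after going negative at step 7, time=2.1000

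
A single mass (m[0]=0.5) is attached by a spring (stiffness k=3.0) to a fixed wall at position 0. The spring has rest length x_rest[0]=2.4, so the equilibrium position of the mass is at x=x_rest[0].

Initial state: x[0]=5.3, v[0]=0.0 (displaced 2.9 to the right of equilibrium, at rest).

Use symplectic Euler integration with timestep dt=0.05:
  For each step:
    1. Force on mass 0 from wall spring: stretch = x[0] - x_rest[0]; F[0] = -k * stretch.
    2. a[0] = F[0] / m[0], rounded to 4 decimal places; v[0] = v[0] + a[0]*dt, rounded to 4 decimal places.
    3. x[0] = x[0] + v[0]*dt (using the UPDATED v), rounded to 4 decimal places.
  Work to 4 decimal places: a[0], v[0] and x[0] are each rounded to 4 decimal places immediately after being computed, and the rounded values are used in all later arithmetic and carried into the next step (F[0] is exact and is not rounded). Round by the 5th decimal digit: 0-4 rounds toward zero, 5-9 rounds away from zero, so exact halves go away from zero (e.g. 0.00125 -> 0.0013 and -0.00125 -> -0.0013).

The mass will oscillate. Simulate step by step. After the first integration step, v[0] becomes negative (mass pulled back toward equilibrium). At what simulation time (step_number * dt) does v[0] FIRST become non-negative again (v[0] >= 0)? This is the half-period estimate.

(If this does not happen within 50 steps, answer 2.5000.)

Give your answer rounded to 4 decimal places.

Step 0: x=[5.3000] v=[0.0000]
Step 1: x=[5.2565] v=[-0.8700]
Step 2: x=[5.1702] v=[-1.7270]
Step 3: x=[5.0423] v=[-2.5581]
Step 4: x=[4.8748] v=[-3.3508]
Step 5: x=[4.6701] v=[-4.0932]
Step 6: x=[4.4314] v=[-4.7742]
Step 7: x=[4.1622] v=[-5.3836]
Step 8: x=[3.8666] v=[-5.9123]
Step 9: x=[3.5490] v=[-6.3523]
Step 10: x=[3.2142] v=[-6.6970]
Step 11: x=[2.8671] v=[-6.9413]
Step 12: x=[2.5130] v=[-7.0814]
Step 13: x=[2.1572] v=[-7.1153]
Step 14: x=[1.8051] v=[-7.0425]
Step 15: x=[1.4619] v=[-6.8640]
Step 16: x=[1.1328] v=[-6.5826]
Step 17: x=[0.8227] v=[-6.2024]
Step 18: x=[0.5362] v=[-5.7292]
Step 19: x=[0.2777] v=[-5.1701]
Step 20: x=[0.0510] v=[-4.5334]
Step 21: x=[-0.1404] v=[-3.8287]
Step 22: x=[-0.2937] v=[-3.0666]
Step 23: x=[-0.4066] v=[-2.2585]
Step 24: x=[-0.4774] v=[-1.4165]
Step 25: x=[-0.5051] v=[-0.5533]
Step 26: x=[-0.4892] v=[0.3182]
First v>=0 after going negative at step 26, time=1.3000

Answer: 1.3000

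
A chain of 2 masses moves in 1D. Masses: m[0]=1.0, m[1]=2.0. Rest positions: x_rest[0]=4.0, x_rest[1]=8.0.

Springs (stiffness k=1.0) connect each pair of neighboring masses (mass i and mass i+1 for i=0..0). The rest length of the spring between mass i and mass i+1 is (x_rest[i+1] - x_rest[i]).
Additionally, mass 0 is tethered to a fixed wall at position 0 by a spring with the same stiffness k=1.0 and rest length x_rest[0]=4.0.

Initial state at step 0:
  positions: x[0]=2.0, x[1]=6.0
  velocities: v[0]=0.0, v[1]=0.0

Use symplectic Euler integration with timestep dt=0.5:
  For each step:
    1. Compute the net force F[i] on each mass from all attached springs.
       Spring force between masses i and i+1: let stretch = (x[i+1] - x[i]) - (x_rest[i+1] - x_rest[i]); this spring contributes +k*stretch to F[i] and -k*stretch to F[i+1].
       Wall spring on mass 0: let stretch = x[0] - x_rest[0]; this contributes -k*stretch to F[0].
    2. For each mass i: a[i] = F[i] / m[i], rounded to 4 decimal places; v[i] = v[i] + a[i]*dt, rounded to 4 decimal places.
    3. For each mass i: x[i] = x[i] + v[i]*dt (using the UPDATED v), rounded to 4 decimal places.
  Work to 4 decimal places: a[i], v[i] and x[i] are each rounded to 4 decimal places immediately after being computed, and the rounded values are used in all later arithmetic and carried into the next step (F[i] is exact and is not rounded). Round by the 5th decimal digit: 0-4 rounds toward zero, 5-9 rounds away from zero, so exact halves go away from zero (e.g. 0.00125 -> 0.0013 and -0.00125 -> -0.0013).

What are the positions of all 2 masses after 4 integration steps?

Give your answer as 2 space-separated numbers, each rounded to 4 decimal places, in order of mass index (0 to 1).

Answer: 4.1544 6.6866

Derivation:
Step 0: x=[2.0000 6.0000] v=[0.0000 0.0000]
Step 1: x=[2.5000 6.0000] v=[1.0000 0.0000]
Step 2: x=[3.2500 6.0625] v=[1.5000 0.1250]
Step 3: x=[3.8907 6.2735] v=[1.2813 0.4219]
Step 4: x=[4.1544 6.6866] v=[0.5274 0.8262]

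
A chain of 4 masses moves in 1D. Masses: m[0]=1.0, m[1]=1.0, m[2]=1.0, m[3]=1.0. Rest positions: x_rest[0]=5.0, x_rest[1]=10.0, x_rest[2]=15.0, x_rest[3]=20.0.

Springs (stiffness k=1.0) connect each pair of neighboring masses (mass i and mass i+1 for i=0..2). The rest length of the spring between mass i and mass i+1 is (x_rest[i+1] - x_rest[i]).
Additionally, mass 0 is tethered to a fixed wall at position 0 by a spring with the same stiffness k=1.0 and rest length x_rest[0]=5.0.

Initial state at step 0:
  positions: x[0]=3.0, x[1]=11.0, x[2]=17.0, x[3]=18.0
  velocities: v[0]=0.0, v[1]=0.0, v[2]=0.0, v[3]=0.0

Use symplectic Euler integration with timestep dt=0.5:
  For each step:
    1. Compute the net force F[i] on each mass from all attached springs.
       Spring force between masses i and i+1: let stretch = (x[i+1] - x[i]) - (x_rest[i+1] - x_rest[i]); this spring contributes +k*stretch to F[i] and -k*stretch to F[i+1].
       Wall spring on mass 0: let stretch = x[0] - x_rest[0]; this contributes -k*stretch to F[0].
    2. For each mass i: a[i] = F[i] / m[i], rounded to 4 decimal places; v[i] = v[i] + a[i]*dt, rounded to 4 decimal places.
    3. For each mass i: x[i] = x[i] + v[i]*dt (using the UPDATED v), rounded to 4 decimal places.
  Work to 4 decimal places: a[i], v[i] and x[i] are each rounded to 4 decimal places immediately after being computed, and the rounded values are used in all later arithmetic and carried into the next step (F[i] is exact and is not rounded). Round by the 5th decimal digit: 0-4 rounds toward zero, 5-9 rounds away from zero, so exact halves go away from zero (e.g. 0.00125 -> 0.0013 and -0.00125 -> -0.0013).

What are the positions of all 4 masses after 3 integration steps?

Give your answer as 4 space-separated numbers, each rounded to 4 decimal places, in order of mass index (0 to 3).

Answer: 7.1875 9.1250 12.7969 21.5157

Derivation:
Step 0: x=[3.0000 11.0000 17.0000 18.0000] v=[0.0000 0.0000 0.0000 0.0000]
Step 1: x=[4.2500 10.5000 15.7500 19.0000] v=[2.5000 -1.0000 -2.5000 2.0000]
Step 2: x=[6.0000 9.7500 14.0000 20.4375] v=[3.5000 -1.5000 -3.5000 2.8750]
Step 3: x=[7.1875 9.1250 12.7969 21.5157] v=[2.3750 -1.2500 -2.4063 2.1563]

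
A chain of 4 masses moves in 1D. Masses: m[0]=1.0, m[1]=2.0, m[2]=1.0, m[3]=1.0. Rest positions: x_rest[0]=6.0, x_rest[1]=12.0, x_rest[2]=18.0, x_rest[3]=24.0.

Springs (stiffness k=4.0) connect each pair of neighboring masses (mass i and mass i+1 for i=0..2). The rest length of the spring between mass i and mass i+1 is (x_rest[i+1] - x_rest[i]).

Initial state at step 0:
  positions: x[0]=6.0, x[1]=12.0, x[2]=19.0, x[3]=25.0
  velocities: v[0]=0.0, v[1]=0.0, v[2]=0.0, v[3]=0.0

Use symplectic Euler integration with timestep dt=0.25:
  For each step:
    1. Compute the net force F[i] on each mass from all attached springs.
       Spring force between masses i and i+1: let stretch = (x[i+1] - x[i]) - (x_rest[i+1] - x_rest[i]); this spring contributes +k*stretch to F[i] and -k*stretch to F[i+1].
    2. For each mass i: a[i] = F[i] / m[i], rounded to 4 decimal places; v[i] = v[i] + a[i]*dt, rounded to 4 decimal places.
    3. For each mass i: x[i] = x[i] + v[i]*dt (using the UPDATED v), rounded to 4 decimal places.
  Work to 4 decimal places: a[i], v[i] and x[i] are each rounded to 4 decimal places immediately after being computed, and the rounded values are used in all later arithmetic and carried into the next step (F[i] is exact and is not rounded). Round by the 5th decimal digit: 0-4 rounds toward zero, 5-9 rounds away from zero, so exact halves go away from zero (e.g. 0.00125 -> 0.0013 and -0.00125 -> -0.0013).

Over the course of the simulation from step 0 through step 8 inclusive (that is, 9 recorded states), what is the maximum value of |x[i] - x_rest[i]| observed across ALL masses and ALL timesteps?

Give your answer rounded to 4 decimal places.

Answer: 1.0500

Derivation:
Step 0: x=[6.0000 12.0000 19.0000 25.0000] v=[0.0000 0.0000 0.0000 0.0000]
Step 1: x=[6.0000 12.1250 18.7500 25.0000] v=[0.0000 0.5000 -1.0000 0.0000]
Step 2: x=[6.0313 12.3125 18.4063 24.9375] v=[0.1250 0.7500 -1.3750 -0.2500]
Step 3: x=[6.1329 12.4766 18.1719 24.7422] v=[0.4062 0.6563 -0.9376 -0.7812]
Step 4: x=[6.3204 12.5596 18.1563 24.4043] v=[0.7499 0.3321 -0.0626 -1.3515]
Step 5: x=[6.5677 12.5623 18.3035 24.0044] v=[0.9891 0.0109 0.5887 -1.5995]
Step 6: x=[6.8136 12.5334 18.4406 23.6793] v=[0.9837 -0.1158 0.5484 -1.3004]
Step 7: x=[6.9895 12.5279 18.4106 23.5445] v=[0.7035 -0.0221 -0.1201 -0.5391]
Step 8: x=[7.0500 12.5654 18.1934 23.6263] v=[0.2419 0.1501 -0.8689 0.3270]
Max displacement = 1.0500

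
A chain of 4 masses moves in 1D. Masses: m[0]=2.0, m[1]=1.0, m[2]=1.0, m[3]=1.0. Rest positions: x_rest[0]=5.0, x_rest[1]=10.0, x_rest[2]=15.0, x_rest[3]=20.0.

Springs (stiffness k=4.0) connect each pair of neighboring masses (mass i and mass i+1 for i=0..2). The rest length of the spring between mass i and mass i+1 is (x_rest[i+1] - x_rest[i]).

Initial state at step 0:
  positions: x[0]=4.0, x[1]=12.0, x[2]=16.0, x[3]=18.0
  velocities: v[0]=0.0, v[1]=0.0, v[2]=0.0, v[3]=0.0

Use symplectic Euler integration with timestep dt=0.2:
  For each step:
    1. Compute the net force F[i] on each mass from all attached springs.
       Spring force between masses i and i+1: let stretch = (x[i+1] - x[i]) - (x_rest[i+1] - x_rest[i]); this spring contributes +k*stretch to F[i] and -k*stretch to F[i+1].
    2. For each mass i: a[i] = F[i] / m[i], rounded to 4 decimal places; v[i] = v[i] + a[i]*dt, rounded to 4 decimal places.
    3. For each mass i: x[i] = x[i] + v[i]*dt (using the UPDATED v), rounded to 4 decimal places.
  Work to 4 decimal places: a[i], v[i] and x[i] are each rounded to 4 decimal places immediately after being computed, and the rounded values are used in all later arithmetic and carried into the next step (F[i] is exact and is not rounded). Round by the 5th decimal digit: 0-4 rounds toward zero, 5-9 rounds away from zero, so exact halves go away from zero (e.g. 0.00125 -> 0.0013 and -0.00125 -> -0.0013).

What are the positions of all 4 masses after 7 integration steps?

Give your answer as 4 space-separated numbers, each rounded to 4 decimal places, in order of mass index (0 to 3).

Answer: 5.3156 8.4911 13.8452 21.0323

Derivation:
Step 0: x=[4.0000 12.0000 16.0000 18.0000] v=[0.0000 0.0000 0.0000 0.0000]
Step 1: x=[4.2400 11.3600 15.6800 18.4800] v=[1.2000 -3.2000 -1.6000 2.4000]
Step 2: x=[4.6496 10.2720 15.1168 19.3120] v=[2.0480 -5.4400 -2.8160 4.1600]
Step 3: x=[5.1090 9.0596 14.4497 20.2728] v=[2.2970 -6.0621 -3.3357 4.8038]
Step 4: x=[5.4844 8.0775 13.8518 21.1019] v=[1.8772 -4.9105 -2.9893 4.1453]
Step 5: x=[5.6673 7.6044 13.4901 21.5709] v=[0.9144 -2.3655 -1.8087 2.3452]
Step 6: x=[5.6051 7.7631 13.4796 21.5470] v=[-0.3108 0.7934 -0.0526 -0.1194]
Step 7: x=[5.3156 8.4911 13.8452 21.0323] v=[-1.4476 3.6402 1.8281 -2.5733]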